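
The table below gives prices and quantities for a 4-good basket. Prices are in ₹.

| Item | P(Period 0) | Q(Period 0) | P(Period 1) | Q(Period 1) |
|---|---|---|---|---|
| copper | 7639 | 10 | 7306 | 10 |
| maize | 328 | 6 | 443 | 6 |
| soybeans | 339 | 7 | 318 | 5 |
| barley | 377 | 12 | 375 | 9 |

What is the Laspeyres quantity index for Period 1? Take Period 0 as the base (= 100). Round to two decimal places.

97.88

Laspeyres quantity index uses base-period prices as weights.
ΣP(Period 0)·Q(Period 1) = 7639×10 + 328×6 + 339×5 + 377×9 = 76390 + 1968 + 1695 + 3393 = 83446
ΣP(Period 0)·Q(Period 0) = 7639×10 + 328×6 + 339×7 + 377×12 = 76390 + 1968 + 2373 + 4524 = 85255
Index = 83446 / 85255 × 100 = 97.8781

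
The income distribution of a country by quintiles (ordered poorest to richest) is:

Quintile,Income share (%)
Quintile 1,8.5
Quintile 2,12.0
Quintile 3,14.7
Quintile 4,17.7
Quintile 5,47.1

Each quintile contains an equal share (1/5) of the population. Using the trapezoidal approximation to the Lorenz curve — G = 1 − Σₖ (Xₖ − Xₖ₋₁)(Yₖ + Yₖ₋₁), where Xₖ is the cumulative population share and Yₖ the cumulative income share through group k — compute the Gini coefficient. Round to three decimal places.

Cumulative income shares Yₖ: 0.0850, 0.2050, 0.3520, 0.5290, 1.0000
Σ (Xₖ−Xₖ₋₁)(Yₖ+Yₖ₋₁) = (1/5)(0.0850+0.0000) + (1/5)(0.2050+0.0850) + (1/5)(0.3520+0.2050) + (1/5)(0.5290+0.3520) + (1/5)(1.0000+0.5290)
  = 0.0170 + 0.0580 + 0.1114 + 0.1762 + 0.3058 = 0.6684
G = 1 − 0.6684 = 0.3316

0.332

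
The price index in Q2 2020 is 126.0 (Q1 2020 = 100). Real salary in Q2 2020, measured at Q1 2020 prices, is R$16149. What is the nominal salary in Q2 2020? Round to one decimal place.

20347.7

Nominal = Real × (Index/100) = 16149 × (126.0/100)
        = 16149 × 1.260 = 20347.7400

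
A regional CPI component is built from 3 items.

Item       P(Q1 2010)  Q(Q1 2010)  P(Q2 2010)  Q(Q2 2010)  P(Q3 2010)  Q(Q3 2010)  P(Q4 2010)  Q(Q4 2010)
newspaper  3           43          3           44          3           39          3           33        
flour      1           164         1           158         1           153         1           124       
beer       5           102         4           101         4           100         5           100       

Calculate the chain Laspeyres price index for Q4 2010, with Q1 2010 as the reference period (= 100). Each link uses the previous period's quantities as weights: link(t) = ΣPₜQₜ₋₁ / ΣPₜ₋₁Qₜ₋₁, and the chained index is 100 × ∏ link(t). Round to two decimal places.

Link Q1 2010→Q2 2010:
ΣP(Q2 2010)Q(Q1 2010) = 3×43 + 1×164 + 4×102 = 129 + 164 + 408 = 701
ΣP(Q1 2010)Q(Q1 2010) = 3×43 + 1×164 + 5×102 = 129 + 164 + 510 = 803
link = 701/803 = 0.872976
Link Q2 2010→Q3 2010:
ΣP(Q3 2010)Q(Q2 2010) = 3×44 + 1×158 + 4×101 = 132 + 158 + 404 = 694
ΣP(Q2 2010)Q(Q2 2010) = 3×44 + 1×158 + 4×101 = 132 + 158 + 404 = 694
link = 694/694 = 1.000000
Link Q3 2010→Q4 2010:
ΣP(Q4 2010)Q(Q3 2010) = 3×39 + 1×153 + 5×100 = 117 + 153 + 500 = 770
ΣP(Q3 2010)Q(Q3 2010) = 3×39 + 1×153 + 4×100 = 117 + 153 + 400 = 670
link = 770/670 = 1.149254
Chained index = 100 × 0.872976 × 1.000000 × 1.149254 = 100.3271

100.33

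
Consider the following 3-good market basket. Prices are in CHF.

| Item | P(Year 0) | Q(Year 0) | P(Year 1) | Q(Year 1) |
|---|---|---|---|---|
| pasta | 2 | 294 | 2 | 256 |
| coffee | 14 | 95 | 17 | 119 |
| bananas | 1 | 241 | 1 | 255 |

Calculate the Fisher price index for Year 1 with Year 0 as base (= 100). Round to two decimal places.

Laspeyres component (base-period weights):
ΣP(Year 1)Q(Year 0) = 2×294 + 17×95 + 1×241 = 588 + 1615 + 241 = 2444
ΣP(Year 0)Q(Year 0) = 2×294 + 14×95 + 1×241 = 588 + 1330 + 241 = 2159
L = 2444 / 2159 × 100 = 113.2006
Paasche component (current-period weights):
ΣP(Year 1)Q(Year 1) = 2×256 + 17×119 + 1×255 = 512 + 2023 + 255 = 2790
ΣP(Year 0)Q(Year 1) = 2×256 + 14×119 + 1×255 = 512 + 1666 + 255 = 2433
P = 2790 / 2433 × 100 = 114.6732
Fisher = √(L × P) = √(113.2006 × 114.6732) = 113.9345

113.93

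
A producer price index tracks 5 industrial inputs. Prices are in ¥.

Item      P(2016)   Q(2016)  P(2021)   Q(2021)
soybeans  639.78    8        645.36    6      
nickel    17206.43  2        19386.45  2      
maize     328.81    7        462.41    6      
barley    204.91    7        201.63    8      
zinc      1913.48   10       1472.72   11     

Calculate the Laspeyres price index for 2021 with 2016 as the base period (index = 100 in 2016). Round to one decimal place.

101.5

Laspeyres price index uses base-period quantities as weights.
ΣP(2021)·Q(2016) = 645.36×8 + 19386.45×2 + 462.41×7 + 201.63×7 + 1472.72×10 = 5162.88 + 38772.9 + 3236.87 + 1411.41 + 14727.2 = 63311.26
ΣP(2016)·Q(2016) = 639.78×8 + 17206.43×2 + 328.81×7 + 204.91×7 + 1913.48×10 = 5118.24 + 34412.86 + 2301.67 + 1434.37 + 19134.8 = 62401.94
Index = 63311.26 / 62401.94 × 100 = 101.4572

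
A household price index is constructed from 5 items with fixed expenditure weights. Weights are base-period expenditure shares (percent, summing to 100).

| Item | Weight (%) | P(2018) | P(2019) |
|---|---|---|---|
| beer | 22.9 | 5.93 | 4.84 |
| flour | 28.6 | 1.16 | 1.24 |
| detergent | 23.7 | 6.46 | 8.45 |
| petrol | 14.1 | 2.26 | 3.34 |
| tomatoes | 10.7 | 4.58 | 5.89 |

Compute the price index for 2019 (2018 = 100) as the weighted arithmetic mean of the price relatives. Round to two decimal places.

beer: 22.9 × (4.84/5.93) = 22.9 × 0.816189 = 18.6907
flour: 28.6 × (1.24/1.16) = 28.6 × 1.068966 = 30.5724
detergent: 23.7 × (8.45/6.46) = 23.7 × 1.308050 = 31.0008
petrol: 14.1 × (3.34/2.26) = 14.1 × 1.477876 = 20.8381
tomatoes: 10.7 × (5.89/4.58) = 10.7 × 1.286026 = 13.7605
Index = Σ wᵢ·(p₁ᵢ/p₀ᵢ) = 18.6907 + 30.5724 + 31.0008 + 20.8381 + 13.7605 = 114.8624

114.86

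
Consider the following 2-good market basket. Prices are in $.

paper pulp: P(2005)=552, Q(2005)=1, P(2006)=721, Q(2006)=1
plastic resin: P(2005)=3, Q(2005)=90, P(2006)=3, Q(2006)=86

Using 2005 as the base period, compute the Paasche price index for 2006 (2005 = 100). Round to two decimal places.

120.86

Paasche price index uses current-period quantities as weights.
ΣP(2006)·Q(2006) = 721×1 + 3×86 = 721 + 258 = 979
ΣP(2005)·Q(2006) = 552×1 + 3×86 = 552 + 258 = 810
Index = 979 / 810 × 100 = 120.8642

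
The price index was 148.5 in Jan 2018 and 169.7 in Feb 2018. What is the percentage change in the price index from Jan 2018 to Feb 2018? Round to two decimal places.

Change = (169.7 − 148.5) / 148.5 × 100
       = 21.2 / 148.5 × 100 = 14.2761%

14.28%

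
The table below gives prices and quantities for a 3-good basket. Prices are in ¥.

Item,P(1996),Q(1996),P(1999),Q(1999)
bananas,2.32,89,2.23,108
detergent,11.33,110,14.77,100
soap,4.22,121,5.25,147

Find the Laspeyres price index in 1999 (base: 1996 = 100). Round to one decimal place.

125.2

Laspeyres price index uses base-period quantities as weights.
ΣP(1999)·Q(1996) = 2.23×89 + 14.77×110 + 5.25×121 = 198.47 + 1624.7 + 635.25 = 2458.42
ΣP(1996)·Q(1996) = 2.32×89 + 11.33×110 + 4.22×121 = 206.48 + 1246.3 + 510.62 = 1963.4
Index = 2458.42 / 1963.4 × 100 = 125.2124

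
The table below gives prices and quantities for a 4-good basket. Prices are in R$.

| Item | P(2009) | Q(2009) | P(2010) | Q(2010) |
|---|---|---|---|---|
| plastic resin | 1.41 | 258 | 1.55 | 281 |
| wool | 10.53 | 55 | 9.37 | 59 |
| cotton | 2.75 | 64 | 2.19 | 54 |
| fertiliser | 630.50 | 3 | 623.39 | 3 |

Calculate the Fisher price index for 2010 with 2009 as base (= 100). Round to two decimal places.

97.27

Laspeyres component (base-period weights):
ΣP(2010)Q(2009) = 1.55×258 + 9.37×55 + 2.19×64 + 623.39×3 = 399.9 + 515.35 + 140.16 + 1870.17 = 2925.58
ΣP(2009)Q(2009) = 1.41×258 + 10.53×55 + 2.75×64 + 630.50×3 = 363.78 + 579.15 + 176 + 1891.5 = 3010.43
L = 2925.58 / 3010.43 × 100 = 97.1815
Paasche component (current-period weights):
ΣP(2010)Q(2010) = 1.55×281 + 9.37×59 + 2.19×54 + 623.39×3 = 435.55 + 552.83 + 118.26 + 1870.17 = 2976.81
ΣP(2009)Q(2010) = 1.41×281 + 10.53×59 + 2.75×54 + 630.50×3 = 396.21 + 621.27 + 148.5 + 1891.5 = 3057.48
P = 2976.81 / 3057.48 × 100 = 97.3616
Fisher = √(L × P) = √(97.1815 × 97.3616) = 97.2715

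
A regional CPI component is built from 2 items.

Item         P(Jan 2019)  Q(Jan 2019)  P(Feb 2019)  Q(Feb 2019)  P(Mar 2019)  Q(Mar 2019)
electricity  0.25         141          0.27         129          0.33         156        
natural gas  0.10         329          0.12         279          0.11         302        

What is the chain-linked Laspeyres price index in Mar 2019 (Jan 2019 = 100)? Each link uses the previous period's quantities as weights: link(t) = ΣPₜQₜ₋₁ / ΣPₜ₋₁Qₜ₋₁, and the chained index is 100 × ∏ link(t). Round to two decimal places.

Link Jan 2019→Feb 2019:
ΣP(Feb 2019)Q(Jan 2019) = 0.27×141 + 0.12×329 = 38.07 + 39.48 = 77.55
ΣP(Jan 2019)Q(Jan 2019) = 0.25×141 + 0.10×329 = 35.25 + 32.9 = 68.15
link = 77.55/68.15 = 1.137931
Link Feb 2019→Mar 2019:
ΣP(Mar 2019)Q(Feb 2019) = 0.33×129 + 0.11×279 = 42.57 + 30.69 = 73.26
ΣP(Feb 2019)Q(Feb 2019) = 0.27×129 + 0.12×279 = 34.83 + 33.48 = 68.31
link = 73.26/68.31 = 1.072464
Chained index = 100 × 1.137931 × 1.072464 = 122.0390

122.04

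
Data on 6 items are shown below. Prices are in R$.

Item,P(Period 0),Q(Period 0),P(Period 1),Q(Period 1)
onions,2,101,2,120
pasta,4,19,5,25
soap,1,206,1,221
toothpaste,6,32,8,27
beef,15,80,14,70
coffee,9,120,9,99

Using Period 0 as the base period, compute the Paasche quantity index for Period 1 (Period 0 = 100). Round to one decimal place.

Paasche quantity index uses current-period prices as weights.
ΣP(Period 1)·Q(Period 1) = 2×120 + 5×25 + 1×221 + 8×27 + 14×70 + 9×99 = 240 + 125 + 221 + 216 + 980 + 891 = 2673
ΣP(Period 1)·Q(Period 0) = 2×101 + 5×19 + 1×206 + 8×32 + 14×80 + 9×120 = 202 + 95 + 206 + 256 + 1120 + 1080 = 2959
Index = 2673 / 2959 × 100 = 90.3346

90.3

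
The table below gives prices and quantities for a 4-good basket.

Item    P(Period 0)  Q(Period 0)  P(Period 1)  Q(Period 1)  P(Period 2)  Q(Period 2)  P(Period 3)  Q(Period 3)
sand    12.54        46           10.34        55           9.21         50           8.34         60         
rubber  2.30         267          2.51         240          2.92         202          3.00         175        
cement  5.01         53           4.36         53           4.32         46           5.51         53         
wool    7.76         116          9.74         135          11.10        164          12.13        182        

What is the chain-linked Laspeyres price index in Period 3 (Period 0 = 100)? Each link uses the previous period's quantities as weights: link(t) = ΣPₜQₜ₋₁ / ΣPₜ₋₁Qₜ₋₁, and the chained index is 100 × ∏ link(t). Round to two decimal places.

122.24

Link Period 0→Period 1:
ΣP(Period 1)Q(Period 0) = 10.34×46 + 2.51×267 + 4.36×53 + 9.74×116 = 475.64 + 670.17 + 231.08 + 1129.84 = 2506.73
ΣP(Period 0)Q(Period 0) = 12.54×46 + 2.30×267 + 5.01×53 + 7.76×116 = 576.84 + 614.1 + 265.53 + 900.16 = 2356.63
link = 2506.73/2356.63 = 1.063693
Link Period 1→Period 2:
ΣP(Period 2)Q(Period 1) = 9.21×55 + 2.92×240 + 4.32×53 + 11.10×135 = 506.55 + 700.8 + 228.96 + 1498.5 = 2934.81
ΣP(Period 1)Q(Period 1) = 10.34×55 + 2.51×240 + 4.36×53 + 9.74×135 = 568.7 + 602.4 + 231.08 + 1314.9 = 2717.08
link = 2934.81/2717.08 = 1.080134
Link Period 2→Period 3:
ΣP(Period 3)Q(Period 2) = 8.34×50 + 3.00×202 + 5.51×46 + 12.13×164 = 417 + 606 + 253.46 + 1989.32 = 3265.78
ΣP(Period 2)Q(Period 2) = 9.21×50 + 2.92×202 + 4.32×46 + 11.10×164 = 460.5 + 589.84 + 198.72 + 1820.4 = 3069.46
link = 3265.78/3069.46 = 1.063959
Chained index = 100 × 1.063693 × 1.080134 × 1.063959 = 122.2415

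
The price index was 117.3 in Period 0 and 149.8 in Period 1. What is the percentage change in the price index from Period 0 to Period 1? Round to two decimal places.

27.71%

Change = (149.8 − 117.3) / 117.3 × 100
       = 32.5 / 117.3 × 100 = 27.7067%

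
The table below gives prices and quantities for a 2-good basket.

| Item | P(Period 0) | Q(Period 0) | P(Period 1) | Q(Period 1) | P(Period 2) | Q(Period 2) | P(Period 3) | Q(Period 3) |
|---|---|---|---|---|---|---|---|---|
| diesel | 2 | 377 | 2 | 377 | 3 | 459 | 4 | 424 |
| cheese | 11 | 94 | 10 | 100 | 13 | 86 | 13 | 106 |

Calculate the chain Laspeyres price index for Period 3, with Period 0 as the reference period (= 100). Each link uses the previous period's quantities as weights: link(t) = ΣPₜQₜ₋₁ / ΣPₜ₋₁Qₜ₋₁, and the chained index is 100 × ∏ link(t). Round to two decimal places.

155.47

Link Period 0→Period 1:
ΣP(Period 1)Q(Period 0) = 2×377 + 10×94 = 754 + 940 = 1694
ΣP(Period 0)Q(Period 0) = 2×377 + 11×94 = 754 + 1034 = 1788
link = 1694/1788 = 0.947427
Link Period 1→Period 2:
ΣP(Period 2)Q(Period 1) = 3×377 + 13×100 = 1131 + 1300 = 2431
ΣP(Period 1)Q(Period 1) = 2×377 + 10×100 = 754 + 1000 = 1754
link = 2431/1754 = 1.385975
Link Period 2→Period 3:
ΣP(Period 3)Q(Period 2) = 4×459 + 13×86 = 1836 + 1118 = 2954
ΣP(Period 2)Q(Period 2) = 3×459 + 13×86 = 1377 + 1118 = 2495
link = 2954/2495 = 1.183968
Chained index = 100 × 0.947427 × 1.385975 × 1.183968 = 155.4681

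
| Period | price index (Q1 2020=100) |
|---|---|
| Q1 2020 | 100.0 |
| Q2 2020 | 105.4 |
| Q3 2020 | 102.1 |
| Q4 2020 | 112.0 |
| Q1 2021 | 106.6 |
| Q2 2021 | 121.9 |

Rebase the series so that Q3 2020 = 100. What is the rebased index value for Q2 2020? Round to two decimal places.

Rebased(Q2 2020) = 105.4 / 102.1 × 100 = 103.2321

103.23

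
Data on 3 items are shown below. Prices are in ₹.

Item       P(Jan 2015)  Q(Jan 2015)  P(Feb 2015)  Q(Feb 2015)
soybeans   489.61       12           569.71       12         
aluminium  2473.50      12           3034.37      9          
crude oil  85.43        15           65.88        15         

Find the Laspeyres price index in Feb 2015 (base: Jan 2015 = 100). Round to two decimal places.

120.08

Laspeyres price index uses base-period quantities as weights.
ΣP(Feb 2015)·Q(Jan 2015) = 569.71×12 + 3034.37×12 + 65.88×15 = 6836.52 + 36412.44 + 988.2 = 44237.16
ΣP(Jan 2015)·Q(Jan 2015) = 489.61×12 + 2473.50×12 + 85.43×15 = 5875.32 + 29682 + 1281.45 = 36838.77
Index = 44237.16 / 36838.77 × 100 = 120.0832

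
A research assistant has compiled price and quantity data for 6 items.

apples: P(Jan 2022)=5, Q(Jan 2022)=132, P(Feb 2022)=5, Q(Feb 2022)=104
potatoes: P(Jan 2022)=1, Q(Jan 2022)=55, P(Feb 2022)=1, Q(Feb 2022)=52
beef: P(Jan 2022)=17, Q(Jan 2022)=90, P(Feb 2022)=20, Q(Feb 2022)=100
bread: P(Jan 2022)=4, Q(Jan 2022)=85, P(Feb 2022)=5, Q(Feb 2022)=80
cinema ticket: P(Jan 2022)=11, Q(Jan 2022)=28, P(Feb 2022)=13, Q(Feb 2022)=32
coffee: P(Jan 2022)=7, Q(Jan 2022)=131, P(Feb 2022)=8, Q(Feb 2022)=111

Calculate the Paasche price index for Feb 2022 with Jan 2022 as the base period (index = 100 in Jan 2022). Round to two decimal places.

Paasche price index uses current-period quantities as weights.
ΣP(Feb 2022)·Q(Feb 2022) = 5×104 + 1×52 + 20×100 + 5×80 + 13×32 + 8×111 = 520 + 52 + 2000 + 400 + 416 + 888 = 4276
ΣP(Jan 2022)·Q(Feb 2022) = 5×104 + 1×52 + 17×100 + 4×80 + 11×32 + 7×111 = 520 + 52 + 1700 + 320 + 352 + 777 = 3721
Index = 4276 / 3721 × 100 = 114.9153

114.92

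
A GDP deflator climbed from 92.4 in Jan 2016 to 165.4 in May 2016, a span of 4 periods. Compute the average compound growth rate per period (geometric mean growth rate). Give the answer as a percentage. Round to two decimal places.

15.67%

Growth factor = (165.4/92.4)^(1/4) = (1.790043)^(1/4) = 1.156687
Growth rate = 1.156687 − 1 = 0.156687 = 15.6687%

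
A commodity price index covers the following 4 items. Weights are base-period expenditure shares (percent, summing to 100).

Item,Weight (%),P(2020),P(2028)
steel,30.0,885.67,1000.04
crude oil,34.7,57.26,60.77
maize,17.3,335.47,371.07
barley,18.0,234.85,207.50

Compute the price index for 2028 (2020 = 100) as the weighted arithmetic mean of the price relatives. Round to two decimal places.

105.74

steel: 30.0 × (1000.04/885.67) = 30.0 × 1.129134 = 33.8740
crude oil: 34.7 × (60.77/57.26) = 34.7 × 1.061299 = 36.8271
maize: 17.3 × (371.07/335.47) = 17.3 × 1.106120 = 19.1359
barley: 18.0 × (207.50/234.85) = 18.0 × 0.883543 = 15.9038
Index = Σ wᵢ·(p₁ᵢ/p₀ᵢ) = 33.8740 + 36.8271 + 19.1359 + 15.9038 = 105.7407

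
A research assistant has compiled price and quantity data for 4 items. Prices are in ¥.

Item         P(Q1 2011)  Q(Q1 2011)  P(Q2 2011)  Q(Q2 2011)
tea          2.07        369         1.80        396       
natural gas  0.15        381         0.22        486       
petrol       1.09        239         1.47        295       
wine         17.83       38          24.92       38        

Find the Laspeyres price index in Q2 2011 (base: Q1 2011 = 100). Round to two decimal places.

116.33

Laspeyres price index uses base-period quantities as weights.
ΣP(Q2 2011)·Q(Q1 2011) = 1.80×369 + 0.22×381 + 1.47×239 + 24.92×38 = 664.2 + 83.82 + 351.33 + 946.96 = 2046.31
ΣP(Q1 2011)·Q(Q1 2011) = 2.07×369 + 0.15×381 + 1.09×239 + 17.83×38 = 763.83 + 57.15 + 260.51 + 677.54 = 1759.03
Index = 2046.31 / 1759.03 × 100 = 116.3317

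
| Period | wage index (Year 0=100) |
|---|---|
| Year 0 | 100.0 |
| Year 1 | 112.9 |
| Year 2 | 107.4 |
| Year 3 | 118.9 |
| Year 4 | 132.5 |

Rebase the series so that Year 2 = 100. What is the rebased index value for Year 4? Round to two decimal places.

123.37

Rebased(Year 4) = 132.5 / 107.4 × 100 = 123.3706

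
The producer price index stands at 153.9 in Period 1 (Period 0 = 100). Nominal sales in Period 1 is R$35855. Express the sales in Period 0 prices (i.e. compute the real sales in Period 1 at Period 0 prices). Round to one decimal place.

23297.6

Real = Nominal ÷ (Index/100) = 35855 ÷ (153.9/100)
     = 35855 ÷ 1.539 = 23297.5958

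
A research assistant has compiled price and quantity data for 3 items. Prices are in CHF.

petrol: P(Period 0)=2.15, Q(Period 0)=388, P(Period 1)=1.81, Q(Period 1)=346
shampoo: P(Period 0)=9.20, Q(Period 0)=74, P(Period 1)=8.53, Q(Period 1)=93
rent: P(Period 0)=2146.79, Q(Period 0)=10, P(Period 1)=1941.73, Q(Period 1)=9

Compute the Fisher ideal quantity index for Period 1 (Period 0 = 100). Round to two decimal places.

91.04

Laspeyres component (base-period weights):
ΣP(Period 0)Q(Period 1) = 2.15×346 + 9.20×93 + 2146.79×9 = 743.9 + 855.6 + 19321.11 = 20920.61
ΣP(Period 0)Q(Period 0) = 2.15×388 + 9.20×74 + 2146.79×10 = 834.2 + 680.8 + 21467.9 = 22982.9
L = 20920.61 / 22982.9 × 100 = 91.0269
Paasche component (current-period weights):
ΣP(Period 1)Q(Period 1) = 1.81×346 + 8.53×93 + 1941.73×9 = 626.26 + 793.29 + 17475.57 = 18895.12
ΣP(Period 1)Q(Period 0) = 1.81×388 + 8.53×74 + 1941.73×10 = 702.28 + 631.22 + 19417.3 = 20750.8
P = 18895.12 / 20750.8 × 100 = 91.0573
Fisher = √(L × P) = √(91.0269 × 91.0573) = 91.0421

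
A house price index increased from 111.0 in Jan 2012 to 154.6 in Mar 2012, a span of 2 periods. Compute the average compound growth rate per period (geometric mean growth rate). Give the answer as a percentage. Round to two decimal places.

Growth factor = (154.6/111.0)^(1/2) = (1.392793)^(1/2) = 1.180166
Growth rate = 1.180166 − 1 = 0.180166 = 18.0166%

18.02%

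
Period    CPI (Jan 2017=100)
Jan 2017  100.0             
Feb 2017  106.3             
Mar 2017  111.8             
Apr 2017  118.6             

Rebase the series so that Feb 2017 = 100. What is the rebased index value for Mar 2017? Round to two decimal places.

Rebased(Mar 2017) = 111.8 / 106.3 × 100 = 105.1740

105.17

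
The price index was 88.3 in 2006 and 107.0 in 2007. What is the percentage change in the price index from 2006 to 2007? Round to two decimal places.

Change = (107.0 − 88.3) / 88.3 × 100
       = 18.7 / 88.3 × 100 = 21.1778%

21.18%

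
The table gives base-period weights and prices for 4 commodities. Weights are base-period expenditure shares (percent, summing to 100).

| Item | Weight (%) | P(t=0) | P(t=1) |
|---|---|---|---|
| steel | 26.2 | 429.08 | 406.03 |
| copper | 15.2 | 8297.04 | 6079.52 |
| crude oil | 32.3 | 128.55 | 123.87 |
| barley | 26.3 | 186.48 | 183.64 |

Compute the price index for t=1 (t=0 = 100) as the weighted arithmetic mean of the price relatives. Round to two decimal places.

92.95

steel: 26.2 × (406.03/429.08) = 26.2 × 0.946280 = 24.7925
copper: 15.2 × (6079.52/8297.04) = 15.2 × 0.732734 = 11.1376
crude oil: 32.3 × (123.87/128.55) = 32.3 × 0.963594 = 31.1241
barley: 26.3 × (183.64/186.48) = 26.3 × 0.984770 = 25.8995
Index = Σ wᵢ·(p₁ᵢ/p₀ᵢ) = 24.7925 + 11.1376 + 31.1241 + 25.8995 = 92.9536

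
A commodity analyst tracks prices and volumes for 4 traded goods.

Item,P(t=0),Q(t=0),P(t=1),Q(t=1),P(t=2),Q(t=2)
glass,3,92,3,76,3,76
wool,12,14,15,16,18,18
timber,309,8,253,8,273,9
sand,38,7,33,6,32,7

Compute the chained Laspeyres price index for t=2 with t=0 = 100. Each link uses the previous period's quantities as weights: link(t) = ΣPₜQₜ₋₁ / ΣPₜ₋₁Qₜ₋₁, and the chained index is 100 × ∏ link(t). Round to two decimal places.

Link t=0→t=1:
ΣP(t=1)Q(t=0) = 3×92 + 15×14 + 253×8 + 33×7 = 276 + 210 + 2024 + 231 = 2741
ΣP(t=0)Q(t=0) = 3×92 + 12×14 + 309×8 + 38×7 = 276 + 168 + 2472 + 266 = 3182
link = 2741/3182 = 0.861408
Link t=1→t=2:
ΣP(t=2)Q(t=1) = 3×76 + 18×16 + 273×8 + 32×6 = 228 + 288 + 2184 + 192 = 2892
ΣP(t=1)Q(t=1) = 3×76 + 15×16 + 253×8 + 33×6 = 228 + 240 + 2024 + 198 = 2690
link = 2892/2690 = 1.075093
Chained index = 100 × 0.861408 × 1.075093 = 92.6094

92.61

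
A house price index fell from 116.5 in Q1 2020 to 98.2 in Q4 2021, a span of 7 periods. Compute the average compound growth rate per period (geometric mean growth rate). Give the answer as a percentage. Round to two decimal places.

-2.41%

Growth factor = (98.2/116.5)^(1/7) = (0.842918)^(1/7) = 0.975883
Growth rate = 0.975883 − 1 = -0.024117 = -2.4117%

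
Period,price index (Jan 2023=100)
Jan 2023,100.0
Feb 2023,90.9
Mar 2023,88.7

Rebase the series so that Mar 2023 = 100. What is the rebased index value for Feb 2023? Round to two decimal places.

Rebased(Feb 2023) = 90.9 / 88.7 × 100 = 102.4803

102.48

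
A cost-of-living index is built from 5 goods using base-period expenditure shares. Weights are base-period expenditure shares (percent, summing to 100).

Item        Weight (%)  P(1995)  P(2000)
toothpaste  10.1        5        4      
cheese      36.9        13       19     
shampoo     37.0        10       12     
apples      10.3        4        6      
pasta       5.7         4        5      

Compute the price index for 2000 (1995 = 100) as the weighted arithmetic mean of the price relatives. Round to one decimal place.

toothpaste: 10.1 × (4/5) = 10.1 × 0.800000 = 8.0800
cheese: 36.9 × (19/13) = 36.9 × 1.461538 = 53.9308
shampoo: 37.0 × (12/10) = 37.0 × 1.200000 = 44.4000
apples: 10.3 × (6/4) = 10.3 × 1.500000 = 15.4500
pasta: 5.7 × (5/4) = 5.7 × 1.250000 = 7.1250
Index = Σ wᵢ·(p₁ᵢ/p₀ᵢ) = 8.0800 + 53.9308 + 44.4000 + 15.4500 + 7.1250 = 128.9858

129.0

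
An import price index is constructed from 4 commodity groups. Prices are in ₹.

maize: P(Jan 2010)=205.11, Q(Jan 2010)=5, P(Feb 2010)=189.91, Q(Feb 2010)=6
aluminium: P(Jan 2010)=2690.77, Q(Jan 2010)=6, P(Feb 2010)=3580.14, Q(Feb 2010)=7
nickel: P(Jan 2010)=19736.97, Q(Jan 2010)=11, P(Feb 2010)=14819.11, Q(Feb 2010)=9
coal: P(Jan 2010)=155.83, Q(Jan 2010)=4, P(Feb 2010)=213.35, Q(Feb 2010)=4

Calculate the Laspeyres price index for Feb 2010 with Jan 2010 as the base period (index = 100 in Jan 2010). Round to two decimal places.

79.31

Laspeyres price index uses base-period quantities as weights.
ΣP(Feb 2010)·Q(Jan 2010) = 189.91×5 + 3580.14×6 + 14819.11×11 + 213.35×4 = 949.55 + 21480.84 + 163010.21 + 853.4 = 186294
ΣP(Jan 2010)·Q(Jan 2010) = 205.11×5 + 2690.77×6 + 19736.97×11 + 155.83×4 = 1025.55 + 16144.62 + 217106.67 + 623.32 = 234900.16
Index = 186294 / 234900.16 × 100 = 79.3077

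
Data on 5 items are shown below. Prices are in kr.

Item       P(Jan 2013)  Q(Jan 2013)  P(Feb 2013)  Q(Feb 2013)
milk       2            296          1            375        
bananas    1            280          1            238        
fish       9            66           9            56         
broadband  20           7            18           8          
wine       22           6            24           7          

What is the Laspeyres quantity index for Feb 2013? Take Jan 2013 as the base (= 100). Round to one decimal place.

103.9

Laspeyres quantity index uses base-period prices as weights.
ΣP(Jan 2013)·Q(Feb 2013) = 2×375 + 1×238 + 9×56 + 20×8 + 22×7 = 750 + 238 + 504 + 160 + 154 = 1806
ΣP(Jan 2013)·Q(Jan 2013) = 2×296 + 1×280 + 9×66 + 20×7 + 22×6 = 592 + 280 + 594 + 140 + 132 = 1738
Index = 1806 / 1738 × 100 = 103.9125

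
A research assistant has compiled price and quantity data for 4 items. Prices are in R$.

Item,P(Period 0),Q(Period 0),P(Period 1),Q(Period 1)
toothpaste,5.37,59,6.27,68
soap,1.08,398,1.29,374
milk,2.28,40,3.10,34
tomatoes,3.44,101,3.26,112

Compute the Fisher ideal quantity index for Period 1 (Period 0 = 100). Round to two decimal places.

Laspeyres component (base-period weights):
ΣP(Period 0)Q(Period 1) = 5.37×68 + 1.08×374 + 2.28×34 + 3.44×112 = 365.16 + 403.92 + 77.52 + 385.28 = 1231.88
ΣP(Period 0)Q(Period 0) = 5.37×59 + 1.08×398 + 2.28×40 + 3.44×101 = 316.83 + 429.84 + 91.2 + 347.44 = 1185.31
L = 1231.88 / 1185.31 × 100 = 103.9289
Paasche component (current-period weights):
ΣP(Period 1)Q(Period 1) = 6.27×68 + 1.29×374 + 3.10×34 + 3.26×112 = 426.36 + 482.46 + 105.4 + 365.12 = 1379.34
ΣP(Period 1)Q(Period 0) = 6.27×59 + 1.29×398 + 3.10×40 + 3.26×101 = 369.93 + 513.42 + 124 + 329.26 = 1336.61
P = 1379.34 / 1336.61 × 100 = 103.1969
Fisher = √(L × P) = √(103.9289 × 103.1969) = 103.5623

103.56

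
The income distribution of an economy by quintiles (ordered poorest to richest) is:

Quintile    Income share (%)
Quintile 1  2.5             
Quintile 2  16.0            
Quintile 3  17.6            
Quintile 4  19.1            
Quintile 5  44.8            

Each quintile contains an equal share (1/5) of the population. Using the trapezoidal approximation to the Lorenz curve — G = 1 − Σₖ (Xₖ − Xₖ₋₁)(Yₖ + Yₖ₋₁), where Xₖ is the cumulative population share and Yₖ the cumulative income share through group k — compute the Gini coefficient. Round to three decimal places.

0.351

Cumulative income shares Yₖ: 0.0250, 0.1850, 0.3610, 0.5520, 1.0000
Σ (Xₖ−Xₖ₋₁)(Yₖ+Yₖ₋₁) = (1/5)(0.0250+0.0000) + (1/5)(0.1850+0.0250) + (1/5)(0.3610+0.1850) + (1/5)(0.5520+0.3610) + (1/5)(1.0000+0.5520)
  = 0.0050 + 0.0420 + 0.1092 + 0.1826 + 0.3104 = 0.6492
G = 1 − 0.6492 = 0.3508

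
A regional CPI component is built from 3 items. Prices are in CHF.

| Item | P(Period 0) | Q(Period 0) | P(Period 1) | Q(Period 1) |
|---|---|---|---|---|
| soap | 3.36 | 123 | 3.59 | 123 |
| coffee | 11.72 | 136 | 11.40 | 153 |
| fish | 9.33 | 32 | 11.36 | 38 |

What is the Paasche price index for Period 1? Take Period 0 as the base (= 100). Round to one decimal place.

102.2

Paasche price index uses current-period quantities as weights.
ΣP(Period 1)·Q(Period 1) = 3.59×123 + 11.40×153 + 11.36×38 = 441.57 + 1744.2 + 431.68 = 2617.45
ΣP(Period 0)·Q(Period 1) = 3.36×123 + 11.72×153 + 9.33×38 = 413.28 + 1793.16 + 354.54 = 2560.98
Index = 2617.45 / 2560.98 × 100 = 102.2050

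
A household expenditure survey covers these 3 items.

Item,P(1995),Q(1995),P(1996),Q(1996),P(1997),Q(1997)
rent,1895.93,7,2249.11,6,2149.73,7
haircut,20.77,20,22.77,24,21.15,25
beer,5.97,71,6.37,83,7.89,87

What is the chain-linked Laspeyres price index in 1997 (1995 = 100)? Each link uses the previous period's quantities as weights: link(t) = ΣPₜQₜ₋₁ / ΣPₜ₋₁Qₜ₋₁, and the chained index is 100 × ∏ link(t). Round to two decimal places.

Link 1995→1996:
ΣP(1996)Q(1995) = 2249.11×7 + 22.77×20 + 6.37×71 = 15743.77 + 455.4 + 452.27 = 16651.44
ΣP(1995)Q(1995) = 1895.93×7 + 20.77×20 + 5.97×71 = 13271.51 + 415.4 + 423.87 = 14110.78
link = 16651.44/14110.78 = 1.180051
Link 1996→1997:
ΣP(1997)Q(1996) = 2149.73×6 + 21.15×24 + 7.89×83 = 12898.38 + 507.6 + 654.87 = 14060.85
ΣP(1996)Q(1996) = 2249.11×6 + 22.77×24 + 6.37×83 = 13494.66 + 546.48 + 528.71 = 14569.85
link = 14060.85/14569.85 = 0.965065
Chained index = 100 × 1.180051 × 0.965065 = 113.8826

113.88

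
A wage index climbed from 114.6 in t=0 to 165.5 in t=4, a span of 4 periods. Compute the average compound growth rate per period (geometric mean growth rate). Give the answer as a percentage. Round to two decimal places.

Growth factor = (165.5/114.6)^(1/4) = (1.444154)^(1/4) = 1.096234
Growth rate = 1.096234 − 1 = 0.096234 = 9.6234%

9.62%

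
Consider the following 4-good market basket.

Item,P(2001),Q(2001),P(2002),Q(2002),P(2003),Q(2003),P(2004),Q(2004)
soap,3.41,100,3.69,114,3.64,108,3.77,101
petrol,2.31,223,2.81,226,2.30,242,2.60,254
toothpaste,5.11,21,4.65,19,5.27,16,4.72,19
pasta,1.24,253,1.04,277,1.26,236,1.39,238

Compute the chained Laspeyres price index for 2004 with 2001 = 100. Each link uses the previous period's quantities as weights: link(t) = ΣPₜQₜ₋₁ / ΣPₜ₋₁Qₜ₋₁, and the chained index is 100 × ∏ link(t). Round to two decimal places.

Link 2001→2002:
ΣP(2002)Q(2001) = 3.69×100 + 2.81×223 + 4.65×21 + 1.04×253 = 369 + 626.63 + 97.65 + 263.12 = 1356.4
ΣP(2001)Q(2001) = 3.41×100 + 2.31×223 + 5.11×21 + 1.24×253 = 341 + 515.13 + 107.31 + 313.72 = 1277.16
link = 1356.4/1277.16 = 1.062044
Link 2002→2003:
ΣP(2003)Q(2002) = 3.64×114 + 2.30×226 + 5.27×19 + 1.26×277 = 414.96 + 519.8 + 100.13 + 349.02 = 1383.91
ΣP(2002)Q(2002) = 3.69×114 + 2.81×226 + 4.65×19 + 1.04×277 = 420.66 + 635.06 + 88.35 + 288.08 = 1432.15
link = 1383.91/1432.15 = 0.966316
Link 2003→2004:
ΣP(2004)Q(2003) = 3.77×108 + 2.60×242 + 4.72×16 + 1.39×236 = 407.16 + 629.2 + 75.52 + 328.04 = 1439.92
ΣP(2003)Q(2003) = 3.64×108 + 2.30×242 + 5.27×16 + 1.26×236 = 393.12 + 556.6 + 84.32 + 297.36 = 1331.4
link = 1439.92/1331.4 = 1.081508
Chained index = 100 × 1.062044 × 0.966316 × 1.081508 = 110.9920

110.99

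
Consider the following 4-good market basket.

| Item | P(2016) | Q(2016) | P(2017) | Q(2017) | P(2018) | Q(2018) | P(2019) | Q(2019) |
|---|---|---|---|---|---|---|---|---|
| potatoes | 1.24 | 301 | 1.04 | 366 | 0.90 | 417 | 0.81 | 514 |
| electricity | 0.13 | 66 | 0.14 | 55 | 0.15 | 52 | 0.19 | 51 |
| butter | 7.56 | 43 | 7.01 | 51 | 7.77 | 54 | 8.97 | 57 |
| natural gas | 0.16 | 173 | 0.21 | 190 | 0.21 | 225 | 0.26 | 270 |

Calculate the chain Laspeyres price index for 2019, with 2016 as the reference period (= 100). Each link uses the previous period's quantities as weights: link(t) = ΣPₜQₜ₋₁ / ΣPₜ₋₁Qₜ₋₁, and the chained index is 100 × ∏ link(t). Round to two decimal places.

Link 2016→2017:
ΣP(2017)Q(2016) = 1.04×301 + 0.14×66 + 7.01×43 + 0.21×173 = 313.04 + 9.24 + 301.43 + 36.33 = 660.04
ΣP(2016)Q(2016) = 1.24×301 + 0.13×66 + 7.56×43 + 0.16×173 = 373.24 + 8.58 + 325.08 + 27.68 = 734.58
link = 660.04/734.58 = 0.898527
Link 2017→2018:
ΣP(2018)Q(2017) = 0.90×366 + 0.15×55 + 7.77×51 + 0.21×190 = 329.4 + 8.25 + 396.27 + 39.9 = 773.82
ΣP(2017)Q(2017) = 1.04×366 + 0.14×55 + 7.01×51 + 0.21×190 = 380.64 + 7.7 + 357.51 + 39.9 = 785.75
link = 773.82/785.75 = 0.984817
Link 2018→2019:
ΣP(2019)Q(2018) = 0.81×417 + 0.19×52 + 8.97×54 + 0.26×225 = 337.77 + 9.88 + 484.38 + 58.5 = 890.53
ΣP(2018)Q(2018) = 0.90×417 + 0.15×52 + 7.77×54 + 0.21×225 = 375.3 + 7.8 + 419.58 + 47.25 = 849.93
link = 890.53/849.93 = 1.047769
Chained index = 100 × 0.898527 × 0.984817 × 1.047769 = 92.7155

92.72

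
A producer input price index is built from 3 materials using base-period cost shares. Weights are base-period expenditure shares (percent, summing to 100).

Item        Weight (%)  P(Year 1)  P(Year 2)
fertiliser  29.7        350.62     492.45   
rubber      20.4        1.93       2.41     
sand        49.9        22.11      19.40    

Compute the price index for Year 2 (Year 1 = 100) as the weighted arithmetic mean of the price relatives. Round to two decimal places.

fertiliser: 29.7 × (492.45/350.62) = 29.7 × 1.404512 = 41.7140
rubber: 20.4 × (2.41/1.93) = 20.4 × 1.248705 = 25.4736
sand: 49.9 × (19.40/22.11) = 49.9 × 0.877431 = 43.7838
Index = Σ wᵢ·(p₁ᵢ/p₀ᵢ) = 41.7140 + 25.4736 + 43.7838 = 110.9714

110.97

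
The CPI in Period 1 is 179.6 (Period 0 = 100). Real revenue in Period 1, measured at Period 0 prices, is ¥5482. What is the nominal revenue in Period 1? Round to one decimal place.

9845.7

Nominal = Real × (Index/100) = 5482 × (179.6/100)
        = 5482 × 1.796 = 9845.6720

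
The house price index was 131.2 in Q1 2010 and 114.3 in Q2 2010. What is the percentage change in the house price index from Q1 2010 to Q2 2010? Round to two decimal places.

Change = (114.3 − 131.2) / 131.2 × 100
       = -16.9 / 131.2 × 100 = -12.8811%

-12.88%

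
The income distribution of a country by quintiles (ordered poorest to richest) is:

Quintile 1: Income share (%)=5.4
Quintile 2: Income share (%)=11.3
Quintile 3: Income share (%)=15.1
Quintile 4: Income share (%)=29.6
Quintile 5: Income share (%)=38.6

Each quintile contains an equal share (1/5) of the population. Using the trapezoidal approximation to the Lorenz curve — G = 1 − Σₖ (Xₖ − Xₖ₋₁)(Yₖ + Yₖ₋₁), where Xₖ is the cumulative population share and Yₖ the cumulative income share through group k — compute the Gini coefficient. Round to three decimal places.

0.339

Cumulative income shares Yₖ: 0.0540, 0.1670, 0.3180, 0.6140, 1.0000
Σ (Xₖ−Xₖ₋₁)(Yₖ+Yₖ₋₁) = (1/5)(0.0540+0.0000) + (1/5)(0.1670+0.0540) + (1/5)(0.3180+0.1670) + (1/5)(0.6140+0.3180) + (1/5)(1.0000+0.6140)
  = 0.0108 + 0.0442 + 0.0970 + 0.1864 + 0.3228 = 0.6612
G = 1 − 0.6612 = 0.3388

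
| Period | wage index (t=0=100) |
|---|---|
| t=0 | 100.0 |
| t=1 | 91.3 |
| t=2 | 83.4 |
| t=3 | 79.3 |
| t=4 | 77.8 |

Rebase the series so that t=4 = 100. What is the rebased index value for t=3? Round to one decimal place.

101.9

Rebased(t=3) = 79.3 / 77.8 × 100 = 101.9280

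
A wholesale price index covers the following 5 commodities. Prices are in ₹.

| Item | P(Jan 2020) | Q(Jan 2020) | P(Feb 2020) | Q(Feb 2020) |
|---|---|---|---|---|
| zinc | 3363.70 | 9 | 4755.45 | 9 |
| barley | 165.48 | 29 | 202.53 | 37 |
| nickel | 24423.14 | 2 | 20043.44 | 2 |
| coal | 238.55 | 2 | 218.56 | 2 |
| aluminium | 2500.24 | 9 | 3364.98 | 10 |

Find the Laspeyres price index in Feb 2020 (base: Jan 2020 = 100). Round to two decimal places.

Laspeyres price index uses base-period quantities as weights.
ΣP(Feb 2020)·Q(Jan 2020) = 4755.45×9 + 202.53×29 + 20043.44×2 + 218.56×2 + 3364.98×9 = 42799.05 + 5873.37 + 40086.88 + 437.12 + 30284.82 = 119481.24
ΣP(Jan 2020)·Q(Jan 2020) = 3363.70×9 + 165.48×29 + 24423.14×2 + 238.55×2 + 2500.24×9 = 30273.3 + 4798.92 + 48846.28 + 477.1 + 22502.16 = 106897.76
Index = 119481.24 / 106897.76 × 100 = 111.7715

111.77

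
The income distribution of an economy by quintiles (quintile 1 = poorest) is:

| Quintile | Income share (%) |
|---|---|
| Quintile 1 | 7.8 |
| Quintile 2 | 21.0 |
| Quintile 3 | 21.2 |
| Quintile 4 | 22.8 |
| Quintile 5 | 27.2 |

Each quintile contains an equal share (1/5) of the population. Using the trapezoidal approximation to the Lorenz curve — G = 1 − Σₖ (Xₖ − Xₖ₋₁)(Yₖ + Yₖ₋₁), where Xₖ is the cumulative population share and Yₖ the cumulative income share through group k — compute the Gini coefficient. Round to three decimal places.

0.162

Cumulative income shares Yₖ: 0.0780, 0.2880, 0.5000, 0.7280, 1.0000
Σ (Xₖ−Xₖ₋₁)(Yₖ+Yₖ₋₁) = (1/5)(0.0780+0.0000) + (1/5)(0.2880+0.0780) + (1/5)(0.5000+0.2880) + (1/5)(0.7280+0.5000) + (1/5)(1.0000+0.7280)
  = 0.0156 + 0.0732 + 0.1576 + 0.2456 + 0.3456 = 0.8376
G = 1 − 0.8376 = 0.1624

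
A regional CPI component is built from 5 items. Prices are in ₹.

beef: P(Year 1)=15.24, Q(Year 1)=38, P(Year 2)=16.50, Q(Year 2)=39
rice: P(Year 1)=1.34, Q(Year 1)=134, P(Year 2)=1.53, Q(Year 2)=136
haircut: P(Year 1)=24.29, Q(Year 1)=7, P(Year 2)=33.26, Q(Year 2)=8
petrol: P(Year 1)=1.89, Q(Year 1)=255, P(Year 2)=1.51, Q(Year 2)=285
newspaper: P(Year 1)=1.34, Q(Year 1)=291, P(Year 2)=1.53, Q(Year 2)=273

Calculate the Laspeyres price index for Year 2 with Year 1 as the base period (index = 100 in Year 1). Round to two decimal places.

105.25

Laspeyres price index uses base-period quantities as weights.
ΣP(Year 2)·Q(Year 1) = 16.50×38 + 1.53×134 + 33.26×7 + 1.51×255 + 1.53×291 = 627 + 205.02 + 232.82 + 385.05 + 445.23 = 1895.12
ΣP(Year 1)·Q(Year 1) = 15.24×38 + 1.34×134 + 24.29×7 + 1.89×255 + 1.34×291 = 579.12 + 179.56 + 170.03 + 481.95 + 389.94 = 1800.6
Index = 1895.12 / 1800.6 × 100 = 105.2494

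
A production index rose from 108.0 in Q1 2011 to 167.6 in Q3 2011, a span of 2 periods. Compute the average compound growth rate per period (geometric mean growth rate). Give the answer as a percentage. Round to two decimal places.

Growth factor = (167.6/108.0)^(1/2) = (1.551852)^(1/2) = 1.245733
Growth rate = 1.245733 − 1 = 0.245733 = 24.5733%

24.57%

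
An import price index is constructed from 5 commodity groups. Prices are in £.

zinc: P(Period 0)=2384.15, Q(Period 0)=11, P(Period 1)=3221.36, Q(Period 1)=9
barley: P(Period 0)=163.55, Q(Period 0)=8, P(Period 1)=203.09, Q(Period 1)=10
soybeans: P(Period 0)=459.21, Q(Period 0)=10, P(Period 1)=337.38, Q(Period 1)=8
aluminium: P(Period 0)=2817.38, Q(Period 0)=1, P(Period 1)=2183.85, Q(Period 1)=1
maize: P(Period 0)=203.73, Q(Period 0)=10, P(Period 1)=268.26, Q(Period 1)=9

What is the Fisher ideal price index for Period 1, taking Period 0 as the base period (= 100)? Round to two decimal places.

122.23

Laspeyres component (base-period weights):
ΣP(Period 1)Q(Period 0) = 3221.36×11 + 203.09×8 + 337.38×10 + 2183.85×1 + 268.26×10 = 35434.96 + 1624.72 + 3373.8 + 2183.85 + 2682.6 = 45299.93
ΣP(Period 0)Q(Period 0) = 2384.15×11 + 163.55×8 + 459.21×10 + 2817.38×1 + 203.73×10 = 26225.65 + 1308.4 + 4592.1 + 2817.38 + 2037.3 = 36980.83
L = 45299.93 / 36980.83 × 100 = 122.4957
Paasche component (current-period weights):
ΣP(Period 1)Q(Period 1) = 3221.36×9 + 203.09×10 + 337.38×8 + 2183.85×1 + 268.26×9 = 28992.24 + 2030.9 + 2699.04 + 2183.85 + 2414.34 = 38320.37
ΣP(Period 0)Q(Period 1) = 2384.15×9 + 163.55×10 + 459.21×8 + 2817.38×1 + 203.73×9 = 21457.35 + 1635.5 + 3673.68 + 2817.38 + 1833.57 = 31417.48
P = 38320.37 / 31417.48 × 100 = 121.9715
Fisher = √(L × P) = √(122.4957 × 121.9715) = 122.2333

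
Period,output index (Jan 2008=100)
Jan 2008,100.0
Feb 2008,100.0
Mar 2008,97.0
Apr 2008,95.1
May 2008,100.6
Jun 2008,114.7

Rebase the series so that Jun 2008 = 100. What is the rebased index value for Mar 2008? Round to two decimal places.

Rebased(Mar 2008) = 97.0 / 114.7 × 100 = 84.5684

84.57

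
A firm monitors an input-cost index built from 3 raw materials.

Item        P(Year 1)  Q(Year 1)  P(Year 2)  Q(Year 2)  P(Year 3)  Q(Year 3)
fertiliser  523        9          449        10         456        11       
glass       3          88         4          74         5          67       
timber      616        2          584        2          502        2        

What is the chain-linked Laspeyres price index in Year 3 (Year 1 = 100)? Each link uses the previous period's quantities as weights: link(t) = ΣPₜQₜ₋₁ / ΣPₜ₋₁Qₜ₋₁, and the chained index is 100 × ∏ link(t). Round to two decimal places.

89.35

Link Year 1→Year 2:
ΣP(Year 2)Q(Year 1) = 449×9 + 4×88 + 584×2 = 4041 + 352 + 1168 = 5561
ΣP(Year 1)Q(Year 1) = 523×9 + 3×88 + 616×2 = 4707 + 264 + 1232 = 6203
link = 5561/6203 = 0.896502
Link Year 2→Year 3:
ΣP(Year 3)Q(Year 2) = 456×10 + 5×74 + 502×2 = 4560 + 370 + 1004 = 5934
ΣP(Year 2)Q(Year 2) = 449×10 + 4×74 + 584×2 = 4490 + 296 + 1168 = 5954
link = 5934/5954 = 0.996641
Chained index = 100 × 0.896502 × 0.996641 = 89.3490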